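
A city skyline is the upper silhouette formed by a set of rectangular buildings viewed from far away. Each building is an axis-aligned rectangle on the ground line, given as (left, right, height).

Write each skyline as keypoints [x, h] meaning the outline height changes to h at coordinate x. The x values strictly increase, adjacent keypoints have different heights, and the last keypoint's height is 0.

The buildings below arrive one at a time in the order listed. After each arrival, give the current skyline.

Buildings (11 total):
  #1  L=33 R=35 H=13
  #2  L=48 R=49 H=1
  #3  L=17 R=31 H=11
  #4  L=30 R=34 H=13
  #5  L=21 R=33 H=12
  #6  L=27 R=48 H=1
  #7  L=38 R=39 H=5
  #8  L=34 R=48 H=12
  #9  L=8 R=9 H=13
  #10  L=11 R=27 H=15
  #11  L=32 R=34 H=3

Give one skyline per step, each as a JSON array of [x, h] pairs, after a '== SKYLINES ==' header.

== SKYLINES ==
[[33,13],[35,0]]
[[33,13],[35,0],[48,1],[49,0]]
[[17,11],[31,0],[33,13],[35,0],[48,1],[49,0]]
[[17,11],[30,13],[35,0],[48,1],[49,0]]
[[17,11],[21,12],[30,13],[35,0],[48,1],[49,0]]
[[17,11],[21,12],[30,13],[35,1],[49,0]]
[[17,11],[21,12],[30,13],[35,1],[38,5],[39,1],[49,0]]
[[17,11],[21,12],[30,13],[35,12],[48,1],[49,0]]
[[8,13],[9,0],[17,11],[21,12],[30,13],[35,12],[48,1],[49,0]]
[[8,13],[9,0],[11,15],[27,12],[30,13],[35,12],[48,1],[49,0]]
[[8,13],[9,0],[11,15],[27,12],[30,13],[35,12],[48,1],[49,0]]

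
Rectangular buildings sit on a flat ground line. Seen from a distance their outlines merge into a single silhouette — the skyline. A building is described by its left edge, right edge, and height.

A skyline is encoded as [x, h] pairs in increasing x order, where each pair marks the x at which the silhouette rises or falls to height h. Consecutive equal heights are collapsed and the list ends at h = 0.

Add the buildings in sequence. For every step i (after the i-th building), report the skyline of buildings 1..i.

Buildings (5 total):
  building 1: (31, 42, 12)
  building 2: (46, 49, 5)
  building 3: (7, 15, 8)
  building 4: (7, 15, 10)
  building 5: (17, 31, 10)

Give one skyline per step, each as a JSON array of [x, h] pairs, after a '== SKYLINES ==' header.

== SKYLINES ==
[[31,12],[42,0]]
[[31,12],[42,0],[46,5],[49,0]]
[[7,8],[15,0],[31,12],[42,0],[46,5],[49,0]]
[[7,10],[15,0],[31,12],[42,0],[46,5],[49,0]]
[[7,10],[15,0],[17,10],[31,12],[42,0],[46,5],[49,0]]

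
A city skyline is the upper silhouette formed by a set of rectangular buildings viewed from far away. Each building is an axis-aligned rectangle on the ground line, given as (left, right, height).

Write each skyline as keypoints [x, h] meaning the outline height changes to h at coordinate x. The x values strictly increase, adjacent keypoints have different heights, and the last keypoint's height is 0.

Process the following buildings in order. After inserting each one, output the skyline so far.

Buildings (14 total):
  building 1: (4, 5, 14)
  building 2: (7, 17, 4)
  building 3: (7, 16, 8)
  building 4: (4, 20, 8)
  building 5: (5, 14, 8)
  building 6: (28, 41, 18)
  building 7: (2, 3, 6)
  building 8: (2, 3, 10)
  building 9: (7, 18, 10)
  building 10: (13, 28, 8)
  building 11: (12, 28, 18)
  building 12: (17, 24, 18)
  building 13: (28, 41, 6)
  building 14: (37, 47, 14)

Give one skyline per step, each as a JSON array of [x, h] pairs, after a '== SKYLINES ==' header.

== SKYLINES ==
[[4,14],[5,0]]
[[4,14],[5,0],[7,4],[17,0]]
[[4,14],[5,0],[7,8],[16,4],[17,0]]
[[4,14],[5,8],[20,0]]
[[4,14],[5,8],[20,0]]
[[4,14],[5,8],[20,0],[28,18],[41,0]]
[[2,6],[3,0],[4,14],[5,8],[20,0],[28,18],[41,0]]
[[2,10],[3,0],[4,14],[5,8],[20,0],[28,18],[41,0]]
[[2,10],[3,0],[4,14],[5,8],[7,10],[18,8],[20,0],[28,18],[41,0]]
[[2,10],[3,0],[4,14],[5,8],[7,10],[18,8],[28,18],[41,0]]
[[2,10],[3,0],[4,14],[5,8],[7,10],[12,18],[41,0]]
[[2,10],[3,0],[4,14],[5,8],[7,10],[12,18],[41,0]]
[[2,10],[3,0],[4,14],[5,8],[7,10],[12,18],[41,0]]
[[2,10],[3,0],[4,14],[5,8],[7,10],[12,18],[41,14],[47,0]]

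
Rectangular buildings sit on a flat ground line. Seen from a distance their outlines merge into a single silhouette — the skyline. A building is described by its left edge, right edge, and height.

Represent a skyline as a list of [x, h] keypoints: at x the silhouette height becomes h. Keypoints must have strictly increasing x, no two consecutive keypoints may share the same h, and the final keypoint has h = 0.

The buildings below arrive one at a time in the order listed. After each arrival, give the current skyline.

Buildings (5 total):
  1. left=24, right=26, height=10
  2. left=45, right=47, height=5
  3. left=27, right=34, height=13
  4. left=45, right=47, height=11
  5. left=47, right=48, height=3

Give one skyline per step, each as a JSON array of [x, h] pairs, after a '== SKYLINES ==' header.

== SKYLINES ==
[[24,10],[26,0]]
[[24,10],[26,0],[45,5],[47,0]]
[[24,10],[26,0],[27,13],[34,0],[45,5],[47,0]]
[[24,10],[26,0],[27,13],[34,0],[45,11],[47,0]]
[[24,10],[26,0],[27,13],[34,0],[45,11],[47,3],[48,0]]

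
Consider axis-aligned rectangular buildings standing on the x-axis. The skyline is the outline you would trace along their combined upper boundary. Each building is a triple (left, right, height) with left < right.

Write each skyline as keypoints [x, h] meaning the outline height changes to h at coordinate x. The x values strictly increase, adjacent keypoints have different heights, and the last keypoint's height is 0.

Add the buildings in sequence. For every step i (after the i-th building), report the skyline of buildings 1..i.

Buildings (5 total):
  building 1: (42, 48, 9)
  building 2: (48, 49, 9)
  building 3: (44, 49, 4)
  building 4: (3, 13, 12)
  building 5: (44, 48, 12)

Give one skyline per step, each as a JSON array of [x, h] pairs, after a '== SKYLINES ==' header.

== SKYLINES ==
[[42,9],[48,0]]
[[42,9],[49,0]]
[[42,9],[49,0]]
[[3,12],[13,0],[42,9],[49,0]]
[[3,12],[13,0],[42,9],[44,12],[48,9],[49,0]]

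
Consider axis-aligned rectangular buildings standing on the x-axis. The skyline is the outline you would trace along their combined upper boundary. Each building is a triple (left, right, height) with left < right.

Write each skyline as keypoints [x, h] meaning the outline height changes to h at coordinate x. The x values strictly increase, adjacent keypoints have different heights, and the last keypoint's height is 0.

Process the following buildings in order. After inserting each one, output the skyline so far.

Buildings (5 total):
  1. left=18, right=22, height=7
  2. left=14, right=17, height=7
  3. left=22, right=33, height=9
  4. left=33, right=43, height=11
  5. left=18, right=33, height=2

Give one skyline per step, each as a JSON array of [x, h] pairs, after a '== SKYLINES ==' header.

== SKYLINES ==
[[18,7],[22,0]]
[[14,7],[17,0],[18,7],[22,0]]
[[14,7],[17,0],[18,7],[22,9],[33,0]]
[[14,7],[17,0],[18,7],[22,9],[33,11],[43,0]]
[[14,7],[17,0],[18,7],[22,9],[33,11],[43,0]]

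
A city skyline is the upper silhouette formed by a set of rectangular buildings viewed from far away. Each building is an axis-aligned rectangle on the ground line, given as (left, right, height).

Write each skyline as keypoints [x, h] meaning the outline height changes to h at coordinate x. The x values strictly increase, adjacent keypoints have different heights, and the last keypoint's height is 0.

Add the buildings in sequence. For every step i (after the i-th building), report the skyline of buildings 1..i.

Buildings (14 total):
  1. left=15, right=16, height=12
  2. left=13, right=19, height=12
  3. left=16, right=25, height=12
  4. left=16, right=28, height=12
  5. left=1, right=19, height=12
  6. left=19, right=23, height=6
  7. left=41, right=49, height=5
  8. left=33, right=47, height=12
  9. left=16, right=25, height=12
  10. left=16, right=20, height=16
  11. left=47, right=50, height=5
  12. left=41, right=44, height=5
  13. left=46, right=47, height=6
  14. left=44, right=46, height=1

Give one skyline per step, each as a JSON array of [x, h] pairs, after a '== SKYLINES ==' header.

== SKYLINES ==
[[15,12],[16,0]]
[[13,12],[19,0]]
[[13,12],[25,0]]
[[13,12],[28,0]]
[[1,12],[28,0]]
[[1,12],[28,0]]
[[1,12],[28,0],[41,5],[49,0]]
[[1,12],[28,0],[33,12],[47,5],[49,0]]
[[1,12],[28,0],[33,12],[47,5],[49,0]]
[[1,12],[16,16],[20,12],[28,0],[33,12],[47,5],[49,0]]
[[1,12],[16,16],[20,12],[28,0],[33,12],[47,5],[50,0]]
[[1,12],[16,16],[20,12],[28,0],[33,12],[47,5],[50,0]]
[[1,12],[16,16],[20,12],[28,0],[33,12],[47,5],[50,0]]
[[1,12],[16,16],[20,12],[28,0],[33,12],[47,5],[50,0]]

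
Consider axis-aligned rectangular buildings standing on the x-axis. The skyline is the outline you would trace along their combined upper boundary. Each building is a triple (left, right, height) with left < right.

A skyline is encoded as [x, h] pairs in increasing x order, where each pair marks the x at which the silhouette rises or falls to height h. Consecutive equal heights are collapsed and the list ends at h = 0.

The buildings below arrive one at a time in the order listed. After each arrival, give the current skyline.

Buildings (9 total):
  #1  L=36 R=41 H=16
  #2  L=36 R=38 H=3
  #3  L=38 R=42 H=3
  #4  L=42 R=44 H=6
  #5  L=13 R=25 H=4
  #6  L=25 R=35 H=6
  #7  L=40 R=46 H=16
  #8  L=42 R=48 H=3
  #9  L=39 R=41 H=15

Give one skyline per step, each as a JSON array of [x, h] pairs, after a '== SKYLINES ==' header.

== SKYLINES ==
[[36,16],[41,0]]
[[36,16],[41,0]]
[[36,16],[41,3],[42,0]]
[[36,16],[41,3],[42,6],[44,0]]
[[13,4],[25,0],[36,16],[41,3],[42,6],[44,0]]
[[13,4],[25,6],[35,0],[36,16],[41,3],[42,6],[44,0]]
[[13,4],[25,6],[35,0],[36,16],[46,0]]
[[13,4],[25,6],[35,0],[36,16],[46,3],[48,0]]
[[13,4],[25,6],[35,0],[36,16],[46,3],[48,0]]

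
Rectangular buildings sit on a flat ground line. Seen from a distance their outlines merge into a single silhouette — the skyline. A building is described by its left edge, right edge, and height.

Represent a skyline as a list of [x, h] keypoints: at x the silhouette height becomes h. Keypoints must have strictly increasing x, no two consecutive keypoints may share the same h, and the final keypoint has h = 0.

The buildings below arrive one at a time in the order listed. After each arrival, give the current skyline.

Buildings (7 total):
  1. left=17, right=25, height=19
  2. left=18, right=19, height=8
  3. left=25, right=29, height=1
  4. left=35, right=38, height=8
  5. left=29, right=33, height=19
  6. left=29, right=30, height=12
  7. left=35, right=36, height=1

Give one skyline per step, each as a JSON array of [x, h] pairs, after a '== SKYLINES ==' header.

== SKYLINES ==
[[17,19],[25,0]]
[[17,19],[25,0]]
[[17,19],[25,1],[29,0]]
[[17,19],[25,1],[29,0],[35,8],[38,0]]
[[17,19],[25,1],[29,19],[33,0],[35,8],[38,0]]
[[17,19],[25,1],[29,19],[33,0],[35,8],[38,0]]
[[17,19],[25,1],[29,19],[33,0],[35,8],[38,0]]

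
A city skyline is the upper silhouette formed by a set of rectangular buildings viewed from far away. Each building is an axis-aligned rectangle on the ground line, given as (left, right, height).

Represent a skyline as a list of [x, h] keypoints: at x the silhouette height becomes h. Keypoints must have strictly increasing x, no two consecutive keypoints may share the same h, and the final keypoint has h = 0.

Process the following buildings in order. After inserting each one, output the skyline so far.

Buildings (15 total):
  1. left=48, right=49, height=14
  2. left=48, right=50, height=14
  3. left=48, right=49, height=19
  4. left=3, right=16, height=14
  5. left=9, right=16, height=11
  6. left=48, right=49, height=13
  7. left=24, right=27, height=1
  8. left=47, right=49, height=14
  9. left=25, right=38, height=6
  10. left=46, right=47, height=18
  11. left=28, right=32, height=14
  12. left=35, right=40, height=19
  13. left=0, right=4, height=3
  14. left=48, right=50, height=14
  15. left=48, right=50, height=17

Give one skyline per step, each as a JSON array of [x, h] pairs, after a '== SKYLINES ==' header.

== SKYLINES ==
[[48,14],[49,0]]
[[48,14],[50,0]]
[[48,19],[49,14],[50,0]]
[[3,14],[16,0],[48,19],[49,14],[50,0]]
[[3,14],[16,0],[48,19],[49,14],[50,0]]
[[3,14],[16,0],[48,19],[49,14],[50,0]]
[[3,14],[16,0],[24,1],[27,0],[48,19],[49,14],[50,0]]
[[3,14],[16,0],[24,1],[27,0],[47,14],[48,19],[49,14],[50,0]]
[[3,14],[16,0],[24,1],[25,6],[38,0],[47,14],[48,19],[49,14],[50,0]]
[[3,14],[16,0],[24,1],[25,6],[38,0],[46,18],[47,14],[48,19],[49,14],[50,0]]
[[3,14],[16,0],[24,1],[25,6],[28,14],[32,6],[38,0],[46,18],[47,14],[48,19],[49,14],[50,0]]
[[3,14],[16,0],[24,1],[25,6],[28,14],[32,6],[35,19],[40,0],[46,18],[47,14],[48,19],[49,14],[50,0]]
[[0,3],[3,14],[16,0],[24,1],[25,6],[28,14],[32,6],[35,19],[40,0],[46,18],[47,14],[48,19],[49,14],[50,0]]
[[0,3],[3,14],[16,0],[24,1],[25,6],[28,14],[32,6],[35,19],[40,0],[46,18],[47,14],[48,19],[49,14],[50,0]]
[[0,3],[3,14],[16,0],[24,1],[25,6],[28,14],[32,6],[35,19],[40,0],[46,18],[47,14],[48,19],[49,17],[50,0]]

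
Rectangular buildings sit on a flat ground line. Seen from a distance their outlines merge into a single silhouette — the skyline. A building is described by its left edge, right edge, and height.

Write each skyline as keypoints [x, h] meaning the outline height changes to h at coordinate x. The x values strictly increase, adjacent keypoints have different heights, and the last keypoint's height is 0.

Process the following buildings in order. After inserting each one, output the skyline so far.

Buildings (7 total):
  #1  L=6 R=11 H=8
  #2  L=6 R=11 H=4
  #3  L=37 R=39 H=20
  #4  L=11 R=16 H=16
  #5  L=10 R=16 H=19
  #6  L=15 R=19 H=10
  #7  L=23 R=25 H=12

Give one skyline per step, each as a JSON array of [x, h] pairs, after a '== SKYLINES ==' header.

== SKYLINES ==
[[6,8],[11,0]]
[[6,8],[11,0]]
[[6,8],[11,0],[37,20],[39,0]]
[[6,8],[11,16],[16,0],[37,20],[39,0]]
[[6,8],[10,19],[16,0],[37,20],[39,0]]
[[6,8],[10,19],[16,10],[19,0],[37,20],[39,0]]
[[6,8],[10,19],[16,10],[19,0],[23,12],[25,0],[37,20],[39,0]]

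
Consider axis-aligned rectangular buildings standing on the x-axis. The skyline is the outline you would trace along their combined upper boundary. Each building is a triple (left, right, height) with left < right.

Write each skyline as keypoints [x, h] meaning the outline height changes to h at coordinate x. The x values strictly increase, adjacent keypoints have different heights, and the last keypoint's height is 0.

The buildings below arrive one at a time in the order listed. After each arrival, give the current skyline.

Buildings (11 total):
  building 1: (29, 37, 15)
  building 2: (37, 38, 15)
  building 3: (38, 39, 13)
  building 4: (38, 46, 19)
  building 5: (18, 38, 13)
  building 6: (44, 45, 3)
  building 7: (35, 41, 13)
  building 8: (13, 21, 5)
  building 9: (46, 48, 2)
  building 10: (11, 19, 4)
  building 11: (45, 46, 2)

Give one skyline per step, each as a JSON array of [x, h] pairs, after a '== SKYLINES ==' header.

== SKYLINES ==
[[29,15],[37,0]]
[[29,15],[38,0]]
[[29,15],[38,13],[39,0]]
[[29,15],[38,19],[46,0]]
[[18,13],[29,15],[38,19],[46,0]]
[[18,13],[29,15],[38,19],[46,0]]
[[18,13],[29,15],[38,19],[46,0]]
[[13,5],[18,13],[29,15],[38,19],[46,0]]
[[13,5],[18,13],[29,15],[38,19],[46,2],[48,0]]
[[11,4],[13,5],[18,13],[29,15],[38,19],[46,2],[48,0]]
[[11,4],[13,5],[18,13],[29,15],[38,19],[46,2],[48,0]]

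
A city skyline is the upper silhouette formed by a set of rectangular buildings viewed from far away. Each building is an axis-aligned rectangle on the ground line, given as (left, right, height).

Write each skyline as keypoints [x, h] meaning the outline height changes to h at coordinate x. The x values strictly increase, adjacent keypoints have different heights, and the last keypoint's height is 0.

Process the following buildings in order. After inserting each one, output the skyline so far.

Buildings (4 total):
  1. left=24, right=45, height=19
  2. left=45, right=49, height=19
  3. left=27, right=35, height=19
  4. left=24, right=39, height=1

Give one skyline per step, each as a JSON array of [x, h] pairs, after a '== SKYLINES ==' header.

== SKYLINES ==
[[24,19],[45,0]]
[[24,19],[49,0]]
[[24,19],[49,0]]
[[24,19],[49,0]]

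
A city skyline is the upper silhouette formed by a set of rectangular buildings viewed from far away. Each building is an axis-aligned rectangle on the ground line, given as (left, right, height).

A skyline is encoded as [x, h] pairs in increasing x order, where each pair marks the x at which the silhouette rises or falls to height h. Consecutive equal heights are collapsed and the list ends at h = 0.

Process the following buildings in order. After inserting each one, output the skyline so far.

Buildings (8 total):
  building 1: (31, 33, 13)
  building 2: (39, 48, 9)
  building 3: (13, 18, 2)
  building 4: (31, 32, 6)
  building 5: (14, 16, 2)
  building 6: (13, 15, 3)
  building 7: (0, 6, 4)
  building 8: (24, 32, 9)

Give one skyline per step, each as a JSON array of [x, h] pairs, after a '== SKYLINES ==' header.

== SKYLINES ==
[[31,13],[33,0]]
[[31,13],[33,0],[39,9],[48,0]]
[[13,2],[18,0],[31,13],[33,0],[39,9],[48,0]]
[[13,2],[18,0],[31,13],[33,0],[39,9],[48,0]]
[[13,2],[18,0],[31,13],[33,0],[39,9],[48,0]]
[[13,3],[15,2],[18,0],[31,13],[33,0],[39,9],[48,0]]
[[0,4],[6,0],[13,3],[15,2],[18,0],[31,13],[33,0],[39,9],[48,0]]
[[0,4],[6,0],[13,3],[15,2],[18,0],[24,9],[31,13],[33,0],[39,9],[48,0]]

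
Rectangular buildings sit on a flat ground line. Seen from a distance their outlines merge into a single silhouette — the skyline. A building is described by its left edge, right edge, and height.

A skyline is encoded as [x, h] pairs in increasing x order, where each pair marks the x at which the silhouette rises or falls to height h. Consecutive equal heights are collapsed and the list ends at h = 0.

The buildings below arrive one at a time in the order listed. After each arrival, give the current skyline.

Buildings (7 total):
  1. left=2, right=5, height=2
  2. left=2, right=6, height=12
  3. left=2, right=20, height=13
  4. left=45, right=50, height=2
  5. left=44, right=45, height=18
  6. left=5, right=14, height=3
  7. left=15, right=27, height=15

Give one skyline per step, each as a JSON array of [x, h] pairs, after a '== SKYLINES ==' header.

== SKYLINES ==
[[2,2],[5,0]]
[[2,12],[6,0]]
[[2,13],[20,0]]
[[2,13],[20,0],[45,2],[50,0]]
[[2,13],[20,0],[44,18],[45,2],[50,0]]
[[2,13],[20,0],[44,18],[45,2],[50,0]]
[[2,13],[15,15],[27,0],[44,18],[45,2],[50,0]]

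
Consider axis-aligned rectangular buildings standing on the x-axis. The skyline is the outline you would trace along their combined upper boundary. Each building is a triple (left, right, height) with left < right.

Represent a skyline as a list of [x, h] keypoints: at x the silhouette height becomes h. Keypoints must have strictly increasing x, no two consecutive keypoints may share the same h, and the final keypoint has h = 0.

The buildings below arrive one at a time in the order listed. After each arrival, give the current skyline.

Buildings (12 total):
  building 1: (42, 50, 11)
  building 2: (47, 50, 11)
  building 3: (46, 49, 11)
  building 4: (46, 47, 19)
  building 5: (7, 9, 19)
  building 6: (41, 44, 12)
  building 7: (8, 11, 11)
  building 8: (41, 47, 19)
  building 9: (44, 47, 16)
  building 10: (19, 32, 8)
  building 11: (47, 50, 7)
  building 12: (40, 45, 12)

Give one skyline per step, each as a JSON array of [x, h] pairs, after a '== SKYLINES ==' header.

== SKYLINES ==
[[42,11],[50,0]]
[[42,11],[50,0]]
[[42,11],[50,0]]
[[42,11],[46,19],[47,11],[50,0]]
[[7,19],[9,0],[42,11],[46,19],[47,11],[50,0]]
[[7,19],[9,0],[41,12],[44,11],[46,19],[47,11],[50,0]]
[[7,19],[9,11],[11,0],[41,12],[44,11],[46,19],[47,11],[50,0]]
[[7,19],[9,11],[11,0],[41,19],[47,11],[50,0]]
[[7,19],[9,11],[11,0],[41,19],[47,11],[50,0]]
[[7,19],[9,11],[11,0],[19,8],[32,0],[41,19],[47,11],[50,0]]
[[7,19],[9,11],[11,0],[19,8],[32,0],[41,19],[47,11],[50,0]]
[[7,19],[9,11],[11,0],[19,8],[32,0],[40,12],[41,19],[47,11],[50,0]]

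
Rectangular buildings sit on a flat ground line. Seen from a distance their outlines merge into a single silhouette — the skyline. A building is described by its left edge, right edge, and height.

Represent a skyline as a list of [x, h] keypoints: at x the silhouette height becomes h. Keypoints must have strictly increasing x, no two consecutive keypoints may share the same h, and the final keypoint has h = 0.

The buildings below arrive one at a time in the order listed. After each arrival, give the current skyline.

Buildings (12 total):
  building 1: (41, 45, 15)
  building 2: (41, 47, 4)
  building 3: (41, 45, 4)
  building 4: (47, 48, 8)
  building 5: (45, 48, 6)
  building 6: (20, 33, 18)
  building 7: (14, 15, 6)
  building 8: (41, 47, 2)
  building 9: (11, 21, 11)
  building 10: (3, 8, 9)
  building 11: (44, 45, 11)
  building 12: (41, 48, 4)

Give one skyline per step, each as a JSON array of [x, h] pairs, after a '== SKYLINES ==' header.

== SKYLINES ==
[[41,15],[45,0]]
[[41,15],[45,4],[47,0]]
[[41,15],[45,4],[47,0]]
[[41,15],[45,4],[47,8],[48,0]]
[[41,15],[45,6],[47,8],[48,0]]
[[20,18],[33,0],[41,15],[45,6],[47,8],[48,0]]
[[14,6],[15,0],[20,18],[33,0],[41,15],[45,6],[47,8],[48,0]]
[[14,6],[15,0],[20,18],[33,0],[41,15],[45,6],[47,8],[48,0]]
[[11,11],[20,18],[33,0],[41,15],[45,6],[47,8],[48,0]]
[[3,9],[8,0],[11,11],[20,18],[33,0],[41,15],[45,6],[47,8],[48,0]]
[[3,9],[8,0],[11,11],[20,18],[33,0],[41,15],[45,6],[47,8],[48,0]]
[[3,9],[8,0],[11,11],[20,18],[33,0],[41,15],[45,6],[47,8],[48,0]]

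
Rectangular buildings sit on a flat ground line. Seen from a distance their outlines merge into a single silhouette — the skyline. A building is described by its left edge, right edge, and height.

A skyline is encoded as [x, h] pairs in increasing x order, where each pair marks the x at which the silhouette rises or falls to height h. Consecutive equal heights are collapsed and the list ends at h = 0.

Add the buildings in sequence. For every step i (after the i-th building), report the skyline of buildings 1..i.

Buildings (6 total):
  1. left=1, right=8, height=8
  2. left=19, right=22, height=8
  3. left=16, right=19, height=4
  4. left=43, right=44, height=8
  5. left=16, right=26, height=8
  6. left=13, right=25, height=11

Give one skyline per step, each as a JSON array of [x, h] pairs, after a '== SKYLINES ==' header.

== SKYLINES ==
[[1,8],[8,0]]
[[1,8],[8,0],[19,8],[22,0]]
[[1,8],[8,0],[16,4],[19,8],[22,0]]
[[1,8],[8,0],[16,4],[19,8],[22,0],[43,8],[44,0]]
[[1,8],[8,0],[16,8],[26,0],[43,8],[44,0]]
[[1,8],[8,0],[13,11],[25,8],[26,0],[43,8],[44,0]]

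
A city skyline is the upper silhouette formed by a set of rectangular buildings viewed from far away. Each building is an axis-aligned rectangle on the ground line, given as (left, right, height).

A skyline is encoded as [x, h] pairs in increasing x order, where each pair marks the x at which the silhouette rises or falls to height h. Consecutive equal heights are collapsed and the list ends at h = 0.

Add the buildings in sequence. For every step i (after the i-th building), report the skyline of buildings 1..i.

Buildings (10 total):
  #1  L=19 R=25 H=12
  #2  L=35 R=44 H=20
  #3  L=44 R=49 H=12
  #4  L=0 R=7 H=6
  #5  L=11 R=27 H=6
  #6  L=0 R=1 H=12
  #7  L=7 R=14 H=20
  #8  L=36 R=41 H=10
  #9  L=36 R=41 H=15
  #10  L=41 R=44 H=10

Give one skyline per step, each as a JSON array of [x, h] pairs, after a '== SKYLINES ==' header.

== SKYLINES ==
[[19,12],[25,0]]
[[19,12],[25,0],[35,20],[44,0]]
[[19,12],[25,0],[35,20],[44,12],[49,0]]
[[0,6],[7,0],[19,12],[25,0],[35,20],[44,12],[49,0]]
[[0,6],[7,0],[11,6],[19,12],[25,6],[27,0],[35,20],[44,12],[49,0]]
[[0,12],[1,6],[7,0],[11,6],[19,12],[25,6],[27,0],[35,20],[44,12],[49,0]]
[[0,12],[1,6],[7,20],[14,6],[19,12],[25,6],[27,0],[35,20],[44,12],[49,0]]
[[0,12],[1,6],[7,20],[14,6],[19,12],[25,6],[27,0],[35,20],[44,12],[49,0]]
[[0,12],[1,6],[7,20],[14,6],[19,12],[25,6],[27,0],[35,20],[44,12],[49,0]]
[[0,12],[1,6],[7,20],[14,6],[19,12],[25,6],[27,0],[35,20],[44,12],[49,0]]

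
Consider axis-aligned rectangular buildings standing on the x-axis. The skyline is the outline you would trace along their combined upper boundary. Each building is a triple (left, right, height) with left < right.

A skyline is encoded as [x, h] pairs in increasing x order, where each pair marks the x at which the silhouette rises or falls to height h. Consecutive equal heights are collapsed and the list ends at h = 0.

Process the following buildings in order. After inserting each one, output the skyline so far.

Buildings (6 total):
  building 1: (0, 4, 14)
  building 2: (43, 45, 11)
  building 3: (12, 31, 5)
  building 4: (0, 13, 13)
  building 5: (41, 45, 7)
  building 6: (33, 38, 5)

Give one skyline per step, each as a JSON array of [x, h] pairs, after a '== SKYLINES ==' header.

== SKYLINES ==
[[0,14],[4,0]]
[[0,14],[4,0],[43,11],[45,0]]
[[0,14],[4,0],[12,5],[31,0],[43,11],[45,0]]
[[0,14],[4,13],[13,5],[31,0],[43,11],[45,0]]
[[0,14],[4,13],[13,5],[31,0],[41,7],[43,11],[45,0]]
[[0,14],[4,13],[13,5],[31,0],[33,5],[38,0],[41,7],[43,11],[45,0]]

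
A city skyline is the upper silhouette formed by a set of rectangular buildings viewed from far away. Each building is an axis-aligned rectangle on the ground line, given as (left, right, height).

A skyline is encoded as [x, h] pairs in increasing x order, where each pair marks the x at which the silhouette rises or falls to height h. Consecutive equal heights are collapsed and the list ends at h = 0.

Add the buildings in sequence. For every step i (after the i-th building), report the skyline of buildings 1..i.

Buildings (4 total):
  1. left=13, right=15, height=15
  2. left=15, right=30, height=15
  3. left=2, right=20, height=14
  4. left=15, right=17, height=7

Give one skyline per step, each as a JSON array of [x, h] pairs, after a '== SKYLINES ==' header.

== SKYLINES ==
[[13,15],[15,0]]
[[13,15],[30,0]]
[[2,14],[13,15],[30,0]]
[[2,14],[13,15],[30,0]]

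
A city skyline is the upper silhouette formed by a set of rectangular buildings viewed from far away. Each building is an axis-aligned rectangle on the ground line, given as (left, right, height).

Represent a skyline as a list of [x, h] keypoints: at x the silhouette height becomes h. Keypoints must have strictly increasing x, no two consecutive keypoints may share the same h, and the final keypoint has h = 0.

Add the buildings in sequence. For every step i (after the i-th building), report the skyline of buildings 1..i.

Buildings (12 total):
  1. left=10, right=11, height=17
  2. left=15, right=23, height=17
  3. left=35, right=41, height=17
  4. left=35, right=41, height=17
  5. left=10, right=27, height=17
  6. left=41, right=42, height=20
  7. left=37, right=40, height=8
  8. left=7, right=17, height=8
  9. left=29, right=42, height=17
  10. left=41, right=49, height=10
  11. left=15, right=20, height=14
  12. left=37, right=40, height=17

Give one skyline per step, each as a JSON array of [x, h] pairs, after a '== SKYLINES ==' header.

== SKYLINES ==
[[10,17],[11,0]]
[[10,17],[11,0],[15,17],[23,0]]
[[10,17],[11,0],[15,17],[23,0],[35,17],[41,0]]
[[10,17],[11,0],[15,17],[23,0],[35,17],[41,0]]
[[10,17],[27,0],[35,17],[41,0]]
[[10,17],[27,0],[35,17],[41,20],[42,0]]
[[10,17],[27,0],[35,17],[41,20],[42,0]]
[[7,8],[10,17],[27,0],[35,17],[41,20],[42,0]]
[[7,8],[10,17],[27,0],[29,17],[41,20],[42,0]]
[[7,8],[10,17],[27,0],[29,17],[41,20],[42,10],[49,0]]
[[7,8],[10,17],[27,0],[29,17],[41,20],[42,10],[49,0]]
[[7,8],[10,17],[27,0],[29,17],[41,20],[42,10],[49,0]]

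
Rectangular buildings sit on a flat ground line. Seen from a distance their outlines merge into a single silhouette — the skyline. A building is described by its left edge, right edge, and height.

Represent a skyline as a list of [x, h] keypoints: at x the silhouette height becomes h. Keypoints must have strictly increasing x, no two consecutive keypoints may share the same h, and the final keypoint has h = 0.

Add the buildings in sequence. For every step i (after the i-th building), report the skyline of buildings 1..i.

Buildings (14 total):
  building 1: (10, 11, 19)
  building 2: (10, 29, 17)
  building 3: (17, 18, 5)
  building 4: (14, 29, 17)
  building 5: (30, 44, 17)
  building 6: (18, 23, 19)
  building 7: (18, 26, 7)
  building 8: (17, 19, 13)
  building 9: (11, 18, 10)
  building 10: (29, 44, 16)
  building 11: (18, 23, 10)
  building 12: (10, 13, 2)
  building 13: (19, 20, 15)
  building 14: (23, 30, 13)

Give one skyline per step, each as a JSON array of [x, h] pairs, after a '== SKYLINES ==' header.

== SKYLINES ==
[[10,19],[11,0]]
[[10,19],[11,17],[29,0]]
[[10,19],[11,17],[29,0]]
[[10,19],[11,17],[29,0]]
[[10,19],[11,17],[29,0],[30,17],[44,0]]
[[10,19],[11,17],[18,19],[23,17],[29,0],[30,17],[44,0]]
[[10,19],[11,17],[18,19],[23,17],[29,0],[30,17],[44,0]]
[[10,19],[11,17],[18,19],[23,17],[29,0],[30,17],[44,0]]
[[10,19],[11,17],[18,19],[23,17],[29,0],[30,17],[44,0]]
[[10,19],[11,17],[18,19],[23,17],[29,16],[30,17],[44,0]]
[[10,19],[11,17],[18,19],[23,17],[29,16],[30,17],[44,0]]
[[10,19],[11,17],[18,19],[23,17],[29,16],[30,17],[44,0]]
[[10,19],[11,17],[18,19],[23,17],[29,16],[30,17],[44,0]]
[[10,19],[11,17],[18,19],[23,17],[29,16],[30,17],[44,0]]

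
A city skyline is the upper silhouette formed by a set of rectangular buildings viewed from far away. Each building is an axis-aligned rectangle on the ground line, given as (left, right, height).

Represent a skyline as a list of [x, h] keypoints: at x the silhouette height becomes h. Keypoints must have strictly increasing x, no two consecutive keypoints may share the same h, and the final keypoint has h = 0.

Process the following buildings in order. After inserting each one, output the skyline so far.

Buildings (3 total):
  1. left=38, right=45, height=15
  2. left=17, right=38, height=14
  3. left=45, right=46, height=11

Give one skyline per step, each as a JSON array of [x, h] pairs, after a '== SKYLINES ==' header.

== SKYLINES ==
[[38,15],[45,0]]
[[17,14],[38,15],[45,0]]
[[17,14],[38,15],[45,11],[46,0]]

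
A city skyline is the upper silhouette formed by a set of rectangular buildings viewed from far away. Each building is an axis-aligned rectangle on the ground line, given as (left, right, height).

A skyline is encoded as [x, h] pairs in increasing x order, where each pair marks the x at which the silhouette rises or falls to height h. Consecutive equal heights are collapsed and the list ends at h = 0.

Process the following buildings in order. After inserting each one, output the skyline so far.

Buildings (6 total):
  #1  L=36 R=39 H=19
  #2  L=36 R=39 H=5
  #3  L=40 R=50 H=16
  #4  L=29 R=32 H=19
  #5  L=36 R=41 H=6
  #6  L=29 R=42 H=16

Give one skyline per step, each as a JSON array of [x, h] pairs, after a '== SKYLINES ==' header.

== SKYLINES ==
[[36,19],[39,0]]
[[36,19],[39,0]]
[[36,19],[39,0],[40,16],[50,0]]
[[29,19],[32,0],[36,19],[39,0],[40,16],[50,0]]
[[29,19],[32,0],[36,19],[39,6],[40,16],[50,0]]
[[29,19],[32,16],[36,19],[39,16],[50,0]]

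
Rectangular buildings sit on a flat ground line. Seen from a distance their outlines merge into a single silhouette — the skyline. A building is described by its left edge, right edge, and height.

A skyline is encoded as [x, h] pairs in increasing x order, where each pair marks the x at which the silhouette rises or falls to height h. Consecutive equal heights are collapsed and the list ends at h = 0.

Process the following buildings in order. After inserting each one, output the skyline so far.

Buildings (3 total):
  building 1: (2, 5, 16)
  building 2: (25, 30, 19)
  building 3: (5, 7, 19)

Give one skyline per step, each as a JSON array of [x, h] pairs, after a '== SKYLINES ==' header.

== SKYLINES ==
[[2,16],[5,0]]
[[2,16],[5,0],[25,19],[30,0]]
[[2,16],[5,19],[7,0],[25,19],[30,0]]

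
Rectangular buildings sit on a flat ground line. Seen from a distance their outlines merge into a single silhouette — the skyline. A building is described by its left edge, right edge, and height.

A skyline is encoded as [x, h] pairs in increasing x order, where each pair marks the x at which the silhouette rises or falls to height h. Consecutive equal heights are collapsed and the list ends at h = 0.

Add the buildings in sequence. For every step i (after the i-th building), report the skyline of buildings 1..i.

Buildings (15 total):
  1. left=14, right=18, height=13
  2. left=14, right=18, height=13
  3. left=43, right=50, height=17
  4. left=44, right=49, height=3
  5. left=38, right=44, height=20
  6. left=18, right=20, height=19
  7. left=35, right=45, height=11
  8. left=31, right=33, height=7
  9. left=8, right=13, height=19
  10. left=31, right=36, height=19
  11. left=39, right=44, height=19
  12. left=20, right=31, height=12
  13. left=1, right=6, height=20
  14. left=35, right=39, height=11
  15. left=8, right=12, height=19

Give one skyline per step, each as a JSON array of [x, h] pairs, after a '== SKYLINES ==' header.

== SKYLINES ==
[[14,13],[18,0]]
[[14,13],[18,0]]
[[14,13],[18,0],[43,17],[50,0]]
[[14,13],[18,0],[43,17],[50,0]]
[[14,13],[18,0],[38,20],[44,17],[50,0]]
[[14,13],[18,19],[20,0],[38,20],[44,17],[50,0]]
[[14,13],[18,19],[20,0],[35,11],[38,20],[44,17],[50,0]]
[[14,13],[18,19],[20,0],[31,7],[33,0],[35,11],[38,20],[44,17],[50,0]]
[[8,19],[13,0],[14,13],[18,19],[20,0],[31,7],[33,0],[35,11],[38,20],[44,17],[50,0]]
[[8,19],[13,0],[14,13],[18,19],[20,0],[31,19],[36,11],[38,20],[44,17],[50,0]]
[[8,19],[13,0],[14,13],[18,19],[20,0],[31,19],[36,11],[38,20],[44,17],[50,0]]
[[8,19],[13,0],[14,13],[18,19],[20,12],[31,19],[36,11],[38,20],[44,17],[50,0]]
[[1,20],[6,0],[8,19],[13,0],[14,13],[18,19],[20,12],[31,19],[36,11],[38,20],[44,17],[50,0]]
[[1,20],[6,0],[8,19],[13,0],[14,13],[18,19],[20,12],[31,19],[36,11],[38,20],[44,17],[50,0]]
[[1,20],[6,0],[8,19],[13,0],[14,13],[18,19],[20,12],[31,19],[36,11],[38,20],[44,17],[50,0]]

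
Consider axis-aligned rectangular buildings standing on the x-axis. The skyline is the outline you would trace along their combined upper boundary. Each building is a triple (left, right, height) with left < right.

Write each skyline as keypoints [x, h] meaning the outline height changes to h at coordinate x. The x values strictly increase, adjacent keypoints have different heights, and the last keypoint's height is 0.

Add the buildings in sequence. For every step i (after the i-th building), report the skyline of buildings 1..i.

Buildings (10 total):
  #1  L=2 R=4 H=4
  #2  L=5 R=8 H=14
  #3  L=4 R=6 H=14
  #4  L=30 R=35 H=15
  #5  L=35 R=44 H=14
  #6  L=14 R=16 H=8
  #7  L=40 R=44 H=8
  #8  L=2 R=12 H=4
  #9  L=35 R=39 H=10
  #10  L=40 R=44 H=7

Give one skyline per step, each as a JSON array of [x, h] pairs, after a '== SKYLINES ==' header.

== SKYLINES ==
[[2,4],[4,0]]
[[2,4],[4,0],[5,14],[8,0]]
[[2,4],[4,14],[8,0]]
[[2,4],[4,14],[8,0],[30,15],[35,0]]
[[2,4],[4,14],[8,0],[30,15],[35,14],[44,0]]
[[2,4],[4,14],[8,0],[14,8],[16,0],[30,15],[35,14],[44,0]]
[[2,4],[4,14],[8,0],[14,8],[16,0],[30,15],[35,14],[44,0]]
[[2,4],[4,14],[8,4],[12,0],[14,8],[16,0],[30,15],[35,14],[44,0]]
[[2,4],[4,14],[8,4],[12,0],[14,8],[16,0],[30,15],[35,14],[44,0]]
[[2,4],[4,14],[8,4],[12,0],[14,8],[16,0],[30,15],[35,14],[44,0]]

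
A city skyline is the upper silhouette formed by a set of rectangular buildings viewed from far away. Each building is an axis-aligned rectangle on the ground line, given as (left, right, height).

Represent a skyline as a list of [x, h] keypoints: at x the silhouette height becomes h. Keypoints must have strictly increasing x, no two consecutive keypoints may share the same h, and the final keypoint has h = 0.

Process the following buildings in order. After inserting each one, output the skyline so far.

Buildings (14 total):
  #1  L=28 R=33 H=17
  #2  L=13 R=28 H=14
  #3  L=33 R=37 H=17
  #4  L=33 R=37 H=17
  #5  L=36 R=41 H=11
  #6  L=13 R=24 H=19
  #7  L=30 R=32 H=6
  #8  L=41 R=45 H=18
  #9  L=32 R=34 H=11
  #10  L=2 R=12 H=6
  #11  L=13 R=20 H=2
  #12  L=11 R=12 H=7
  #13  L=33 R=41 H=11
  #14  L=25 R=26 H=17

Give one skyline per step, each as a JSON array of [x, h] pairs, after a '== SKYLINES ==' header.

== SKYLINES ==
[[28,17],[33,0]]
[[13,14],[28,17],[33,0]]
[[13,14],[28,17],[37,0]]
[[13,14],[28,17],[37,0]]
[[13,14],[28,17],[37,11],[41,0]]
[[13,19],[24,14],[28,17],[37,11],[41,0]]
[[13,19],[24,14],[28,17],[37,11],[41,0]]
[[13,19],[24,14],[28,17],[37,11],[41,18],[45,0]]
[[13,19],[24,14],[28,17],[37,11],[41,18],[45,0]]
[[2,6],[12,0],[13,19],[24,14],[28,17],[37,11],[41,18],[45,0]]
[[2,6],[12,0],[13,19],[24,14],[28,17],[37,11],[41,18],[45,0]]
[[2,6],[11,7],[12,0],[13,19],[24,14],[28,17],[37,11],[41,18],[45,0]]
[[2,6],[11,7],[12,0],[13,19],[24,14],[28,17],[37,11],[41,18],[45,0]]
[[2,6],[11,7],[12,0],[13,19],[24,14],[25,17],[26,14],[28,17],[37,11],[41,18],[45,0]]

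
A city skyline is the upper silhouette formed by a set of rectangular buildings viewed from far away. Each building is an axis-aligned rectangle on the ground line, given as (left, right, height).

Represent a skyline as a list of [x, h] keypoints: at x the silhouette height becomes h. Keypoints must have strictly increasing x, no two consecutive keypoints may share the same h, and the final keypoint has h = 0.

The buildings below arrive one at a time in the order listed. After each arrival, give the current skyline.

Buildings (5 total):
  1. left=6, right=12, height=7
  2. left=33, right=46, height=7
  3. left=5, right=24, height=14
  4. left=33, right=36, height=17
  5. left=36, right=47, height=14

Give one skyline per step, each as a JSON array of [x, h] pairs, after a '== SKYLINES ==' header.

== SKYLINES ==
[[6,7],[12,0]]
[[6,7],[12,0],[33,7],[46,0]]
[[5,14],[24,0],[33,7],[46,0]]
[[5,14],[24,0],[33,17],[36,7],[46,0]]
[[5,14],[24,0],[33,17],[36,14],[47,0]]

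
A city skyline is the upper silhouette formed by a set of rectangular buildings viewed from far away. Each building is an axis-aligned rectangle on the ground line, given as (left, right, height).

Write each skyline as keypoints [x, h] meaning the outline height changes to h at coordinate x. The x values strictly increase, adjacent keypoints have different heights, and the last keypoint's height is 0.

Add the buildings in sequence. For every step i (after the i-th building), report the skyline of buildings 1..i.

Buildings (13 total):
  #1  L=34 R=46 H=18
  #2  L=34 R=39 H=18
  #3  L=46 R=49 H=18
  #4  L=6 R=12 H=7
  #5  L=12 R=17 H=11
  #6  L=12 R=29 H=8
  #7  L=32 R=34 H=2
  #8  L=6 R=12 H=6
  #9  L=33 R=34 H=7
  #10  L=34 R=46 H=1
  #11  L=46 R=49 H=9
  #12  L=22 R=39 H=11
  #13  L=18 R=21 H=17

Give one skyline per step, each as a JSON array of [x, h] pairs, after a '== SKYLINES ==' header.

== SKYLINES ==
[[34,18],[46,0]]
[[34,18],[46,0]]
[[34,18],[49,0]]
[[6,7],[12,0],[34,18],[49,0]]
[[6,7],[12,11],[17,0],[34,18],[49,0]]
[[6,7],[12,11],[17,8],[29,0],[34,18],[49,0]]
[[6,7],[12,11],[17,8],[29,0],[32,2],[34,18],[49,0]]
[[6,7],[12,11],[17,8],[29,0],[32,2],[34,18],[49,0]]
[[6,7],[12,11],[17,8],[29,0],[32,2],[33,7],[34,18],[49,0]]
[[6,7],[12,11],[17,8],[29,0],[32,2],[33,7],[34,18],[49,0]]
[[6,7],[12,11],[17,8],[29,0],[32,2],[33,7],[34,18],[49,0]]
[[6,7],[12,11],[17,8],[22,11],[34,18],[49,0]]
[[6,7],[12,11],[17,8],[18,17],[21,8],[22,11],[34,18],[49,0]]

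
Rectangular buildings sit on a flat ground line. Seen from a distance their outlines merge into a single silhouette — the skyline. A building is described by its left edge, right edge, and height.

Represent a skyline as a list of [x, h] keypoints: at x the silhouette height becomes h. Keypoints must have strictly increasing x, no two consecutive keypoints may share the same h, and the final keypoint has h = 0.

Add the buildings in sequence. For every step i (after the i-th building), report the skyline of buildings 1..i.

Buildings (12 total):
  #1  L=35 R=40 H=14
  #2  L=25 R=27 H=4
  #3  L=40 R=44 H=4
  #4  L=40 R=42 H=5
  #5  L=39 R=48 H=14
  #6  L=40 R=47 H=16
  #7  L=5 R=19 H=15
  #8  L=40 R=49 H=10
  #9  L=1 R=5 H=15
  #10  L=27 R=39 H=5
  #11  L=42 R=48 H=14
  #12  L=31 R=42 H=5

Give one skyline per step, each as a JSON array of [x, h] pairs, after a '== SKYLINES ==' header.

== SKYLINES ==
[[35,14],[40,0]]
[[25,4],[27,0],[35,14],[40,0]]
[[25,4],[27,0],[35,14],[40,4],[44,0]]
[[25,4],[27,0],[35,14],[40,5],[42,4],[44,0]]
[[25,4],[27,0],[35,14],[48,0]]
[[25,4],[27,0],[35,14],[40,16],[47,14],[48,0]]
[[5,15],[19,0],[25,4],[27,0],[35,14],[40,16],[47,14],[48,0]]
[[5,15],[19,0],[25,4],[27,0],[35,14],[40,16],[47,14],[48,10],[49,0]]
[[1,15],[19,0],[25,4],[27,0],[35,14],[40,16],[47,14],[48,10],[49,0]]
[[1,15],[19,0],[25,4],[27,5],[35,14],[40,16],[47,14],[48,10],[49,0]]
[[1,15],[19,0],[25,4],[27,5],[35,14],[40,16],[47,14],[48,10],[49,0]]
[[1,15],[19,0],[25,4],[27,5],[35,14],[40,16],[47,14],[48,10],[49,0]]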